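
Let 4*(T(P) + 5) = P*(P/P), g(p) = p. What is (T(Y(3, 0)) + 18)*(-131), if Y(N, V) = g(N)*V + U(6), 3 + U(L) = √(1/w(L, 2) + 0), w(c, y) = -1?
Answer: -6419/4 - 131*I/4 ≈ -1604.8 - 32.75*I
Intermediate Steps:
U(L) = -3 + I (U(L) = -3 + √(1/(-1) + 0) = -3 + √(-1 + 0) = -3 + √(-1) = -3 + I)
Y(N, V) = -3 + I + N*V (Y(N, V) = N*V + (-3 + I) = -3 + I + N*V)
T(P) = -5 + P/4 (T(P) = -5 + (P*(P/P))/4 = -5 + (P*1)/4 = -5 + P/4)
(T(Y(3, 0)) + 18)*(-131) = ((-5 + (-3 + I + 3*0)/4) + 18)*(-131) = ((-5 + (-3 + I + 0)/4) + 18)*(-131) = ((-5 + (-3 + I)/4) + 18)*(-131) = ((-5 + (-¾ + I/4)) + 18)*(-131) = ((-23/4 + I/4) + 18)*(-131) = (49/4 + I/4)*(-131) = -6419/4 - 131*I/4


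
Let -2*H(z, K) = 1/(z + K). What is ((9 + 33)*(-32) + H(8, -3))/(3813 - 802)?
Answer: -13441/30110 ≈ -0.44640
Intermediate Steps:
H(z, K) = -1/(2*(K + z)) (H(z, K) = -1/(2*(z + K)) = -1/(2*(K + z)))
((9 + 33)*(-32) + H(8, -3))/(3813 - 802) = ((9 + 33)*(-32) - 1/(2*(-3) + 2*8))/(3813 - 802) = (42*(-32) - 1/(-6 + 16))/3011 = (-1344 - 1/10)*(1/3011) = (-1344 - 1*⅒)*(1/3011) = (-1344 - ⅒)*(1/3011) = -13441/10*1/3011 = -13441/30110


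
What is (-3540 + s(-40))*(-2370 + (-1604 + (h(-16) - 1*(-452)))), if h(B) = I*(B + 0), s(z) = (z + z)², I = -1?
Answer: -10027160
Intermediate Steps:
s(z) = 4*z² (s(z) = (2*z)² = 4*z²)
h(B) = -B (h(B) = -(B + 0) = -B)
(-3540 + s(-40))*(-2370 + (-1604 + (h(-16) - 1*(-452)))) = (-3540 + 4*(-40)²)*(-2370 + (-1604 + (-1*(-16) - 1*(-452)))) = (-3540 + 4*1600)*(-2370 + (-1604 + (16 + 452))) = (-3540 + 6400)*(-2370 + (-1604 + 468)) = 2860*(-2370 - 1136) = 2860*(-3506) = -10027160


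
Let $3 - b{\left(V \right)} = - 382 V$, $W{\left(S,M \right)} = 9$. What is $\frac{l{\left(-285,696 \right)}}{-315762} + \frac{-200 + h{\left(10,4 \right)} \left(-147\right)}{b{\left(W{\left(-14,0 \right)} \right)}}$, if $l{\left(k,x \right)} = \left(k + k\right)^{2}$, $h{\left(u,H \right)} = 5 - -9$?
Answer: $- \frac{305161916}{181089507} \approx -1.6851$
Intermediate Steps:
$h{\left(u,H \right)} = 14$ ($h{\left(u,H \right)} = 5 + 9 = 14$)
$l{\left(k,x \right)} = 4 k^{2}$ ($l{\left(k,x \right)} = \left(2 k\right)^{2} = 4 k^{2}$)
$b{\left(V \right)} = 3 + 382 V$ ($b{\left(V \right)} = 3 - - 382 V = 3 + 382 V$)
$\frac{l{\left(-285,696 \right)}}{-315762} + \frac{-200 + h{\left(10,4 \right)} \left(-147\right)}{b{\left(W{\left(-14,0 \right)} \right)}} = \frac{4 \left(-285\right)^{2}}{-315762} + \frac{-200 + 14 \left(-147\right)}{3 + 382 \cdot 9} = 4 \cdot 81225 \left(- \frac{1}{315762}\right) + \frac{-200 - 2058}{3 + 3438} = 324900 \left(- \frac{1}{315762}\right) - \frac{2258}{3441} = - \frac{54150}{52627} - \frac{2258}{3441} = - \frac{305161916}{181089507}$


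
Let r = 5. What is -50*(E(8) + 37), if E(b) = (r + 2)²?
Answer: -4300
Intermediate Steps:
E(b) = 49 (E(b) = (5 + 2)² = 7² = 49)
-50*(E(8) + 37) = -50*(49 + 37) = -50*86 = -4300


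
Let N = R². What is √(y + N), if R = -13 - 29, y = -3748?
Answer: 8*I*√31 ≈ 44.542*I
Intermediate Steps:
R = -42
N = 1764 (N = (-42)² = 1764)
√(y + N) = √(-3748 + 1764) = √(-1984) = 8*I*√31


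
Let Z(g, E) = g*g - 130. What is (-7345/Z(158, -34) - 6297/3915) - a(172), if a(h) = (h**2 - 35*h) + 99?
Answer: -255646990367/10802790 ≈ -23665.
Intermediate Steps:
Z(g, E) = -130 + g**2 (Z(g, E) = g**2 - 130 = -130 + g**2)
a(h) = 99 + h**2 - 35*h
(-7345/Z(158, -34) - 6297/3915) - a(172) = (-7345/(-130 + 158**2) - 6297/3915) - (99 + 172**2 - 35*172) = (-7345/(-130 + 24964) - 6297*1/3915) - (99 + 29584 - 6020) = (-7345/24834 - 2099/1305) - 1*23663 = (-7345*1/24834 - 2099/1305) - 23663 = (-7345/24834 - 2099/1305) - 23663 = -20570597/10802790 - 23663 = -255646990367/10802790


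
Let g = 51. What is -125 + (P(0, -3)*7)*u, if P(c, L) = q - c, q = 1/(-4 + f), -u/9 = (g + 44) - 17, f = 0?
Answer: 2207/2 ≈ 1103.5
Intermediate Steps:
u = -702 (u = -9*((51 + 44) - 17) = -9*(95 - 17) = -9*78 = -702)
q = -¼ (q = 1/(-4 + 0) = 1/(-4) = -¼ ≈ -0.25000)
P(c, L) = -¼ - c
-125 + (P(0, -3)*7)*u = -125 + ((-¼ - 1*0)*7)*(-702) = -125 + ((-¼ + 0)*7)*(-702) = -125 - ¼*7*(-702) = -125 - 7/4*(-702) = -125 + 2457/2 = 2207/2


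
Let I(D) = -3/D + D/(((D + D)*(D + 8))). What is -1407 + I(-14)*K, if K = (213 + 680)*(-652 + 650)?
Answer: -68917/42 ≈ -1640.9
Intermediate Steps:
I(D) = 1/(2*(8 + D)) - 3/D (I(D) = -3/D + D/(((2*D)*(8 + D))) = -3/D + D/((2*D*(8 + D))) = -3/D + D*(1/(2*D*(8 + D))) = -3/D + 1/(2*(8 + D)) = 1/(2*(8 + D)) - 3/D)
K = -1786 (K = 893*(-2) = -1786)
-1407 + I(-14)*K = -1407 + ((½)*(-48 - 5*(-14))/(-14*(8 - 14)))*(-1786) = -1407 + ((½)*(-1/14)*(-48 + 70)/(-6))*(-1786) = -1407 + ((½)*(-1/14)*(-⅙)*22)*(-1786) = -1407 + (11/84)*(-1786) = -1407 - 9823/42 = -68917/42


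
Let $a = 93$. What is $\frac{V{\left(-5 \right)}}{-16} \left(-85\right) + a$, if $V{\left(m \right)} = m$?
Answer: $\frac{1063}{16} \approx 66.438$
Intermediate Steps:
$\frac{V{\left(-5 \right)}}{-16} \left(-85\right) + a = - \frac{5}{-16} \left(-85\right) + 93 = \left(-5\right) \left(- \frac{1}{16}\right) \left(-85\right) + 93 = \frac{5}{16} \left(-85\right) + 93 = - \frac{425}{16} + 93 = \frac{1063}{16}$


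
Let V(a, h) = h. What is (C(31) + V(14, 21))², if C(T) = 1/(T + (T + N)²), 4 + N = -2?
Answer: 189805729/430336 ≈ 441.06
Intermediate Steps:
N = -6 (N = -4 - 2 = -6)
C(T) = 1/(T + (-6 + T)²) (C(T) = 1/(T + (T - 6)²) = 1/(T + (-6 + T)²))
(C(31) + V(14, 21))² = (1/(31 + (-6 + 31)²) + 21)² = (1/(31 + 25²) + 21)² = (1/(31 + 625) + 21)² = (1/656 + 21)² = (13777/656)² = 189805729/430336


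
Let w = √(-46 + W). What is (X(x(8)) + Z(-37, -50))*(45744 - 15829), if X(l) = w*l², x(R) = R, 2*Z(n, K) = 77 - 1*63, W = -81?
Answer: 209405 + 1914560*I*√127 ≈ 2.0941e+5 + 2.1576e+7*I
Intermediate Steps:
Z(n, K) = 7 (Z(n, K) = (77 - 1*63)/2 = (77 - 63)/2 = (½)*14 = 7)
w = I*√127 (w = √(-46 - 81) = √(-127) = I*√127 ≈ 11.269*I)
X(l) = I*√127*l² (X(l) = (I*√127)*l² = I*√127*l²)
(X(x(8)) + Z(-37, -50))*(45744 - 15829) = (I*√127*8² + 7)*(45744 - 15829) = (I*√127*64 + 7)*29915 = (64*I*√127 + 7)*29915 = (7 + 64*I*√127)*29915 = 209405 + 1914560*I*√127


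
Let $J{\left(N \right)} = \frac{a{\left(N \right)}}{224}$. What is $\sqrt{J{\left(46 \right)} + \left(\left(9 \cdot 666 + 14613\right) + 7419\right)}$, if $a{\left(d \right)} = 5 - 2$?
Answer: $\frac{\sqrt{87889578}}{56} \approx 167.41$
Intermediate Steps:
$a{\left(d \right)} = 3$
$J{\left(N \right)} = \frac{3}{224}$
$\sqrt{J{\left(46 \right)} + \left(\left(9 \cdot 666 + 14613\right) + 7419\right)} = \sqrt{\frac{3}{224} + \left(\left(9 \cdot 666 + 14613\right) + 7419\right)} = \sqrt{\frac{3}{224} + \left(\left(5994 + 14613\right) + 7419\right)} = \sqrt{\frac{3}{224} + \left(20607 + 7419\right)} = \sqrt{\frac{3}{224} + 28026} = \sqrt{\frac{6277827}{224}} = \frac{\sqrt{87889578}}{56}$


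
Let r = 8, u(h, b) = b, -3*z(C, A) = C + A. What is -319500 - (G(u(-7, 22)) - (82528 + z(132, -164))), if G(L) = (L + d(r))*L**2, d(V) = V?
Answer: -754444/3 ≈ -2.5148e+5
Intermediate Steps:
z(C, A) = -A/3 - C/3 (z(C, A) = -(C + A)/3 = -(A + C)/3 = -A/3 - C/3)
G(L) = L**2*(8 + L) (G(L) = (L + 8)*L**2 = (8 + L)*L**2 = L**2*(8 + L))
-319500 - (G(u(-7, 22)) - (82528 + z(132, -164))) = -319500 - (22**2*(8 + 22) - (82528 + (-1/3*(-164) - 1/3*132))) = -319500 - (484*30 - (82528 + (164/3 - 44))) = -319500 - (14520 - (82528 + 32/3)) = -319500 - (14520 - 1*247616/3) = -319500 - (14520 - 247616/3) = -319500 - 1*(-204056/3) = -319500 + 204056/3 = -754444/3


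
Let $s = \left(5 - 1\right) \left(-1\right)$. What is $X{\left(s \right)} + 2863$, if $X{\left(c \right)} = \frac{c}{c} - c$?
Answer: $2868$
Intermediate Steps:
$s = -4$ ($s = \left(5 - 1\right) \left(-1\right) = 4 \left(-1\right) = -4$)
$X{\left(c \right)} = 1 - c$
$X{\left(s \right)} + 2863 = \left(1 - -4\right) + 2863 = \left(1 + 4\right) + 2863 = 5 + 2863 = 2868$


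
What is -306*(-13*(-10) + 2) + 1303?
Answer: -39089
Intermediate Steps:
-306*(-13*(-10) + 2) + 1303 = -306*(130 + 2) + 1303 = -306*132 + 1303 = -40392 + 1303 = -39089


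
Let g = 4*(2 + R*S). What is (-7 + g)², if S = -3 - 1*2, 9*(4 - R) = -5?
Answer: 657721/81 ≈ 8120.0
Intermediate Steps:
R = 41/9 (R = 4 - ⅑*(-5) = 4 + 5/9 = 41/9 ≈ 4.5556)
S = -5 (S = -3 - 2 = -5)
g = -748/9 (g = 4*(2 + (41/9)*(-5)) = 4*(2 - 205/9) = 4*(-187/9) = -748/9 ≈ -83.111)
(-7 + g)² = (-7 - 748/9)² = (-811/9)² = 657721/81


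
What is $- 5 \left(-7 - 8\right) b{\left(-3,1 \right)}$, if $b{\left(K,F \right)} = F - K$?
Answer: $300$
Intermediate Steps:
$- 5 \left(-7 - 8\right) b{\left(-3,1 \right)} = - 5 \left(-7 - 8\right) \left(1 - -3\right) = \left(-5\right) \left(-15\right) \left(1 + 3\right) = 75 \cdot 4 = 300$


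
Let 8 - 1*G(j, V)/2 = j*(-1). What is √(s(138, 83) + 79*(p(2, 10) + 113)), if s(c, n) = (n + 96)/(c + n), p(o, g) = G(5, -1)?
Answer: 2*√134090645/221 ≈ 104.79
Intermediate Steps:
G(j, V) = 16 + 2*j (G(j, V) = 16 - 2*j*(-1) = 16 - (-2)*j = 16 + 2*j)
p(o, g) = 26 (p(o, g) = 16 + 2*5 = 16 + 10 = 26)
s(c, n) = (96 + n)/(c + n)
√(s(138, 83) + 79*(p(2, 10) + 113)) = √((96 + 83)/(138 + 83) + 79*(26 + 113)) = √(179/221 + 79*139) = √((1/221)*179 + 10981) = √(179/221 + 10981) = √(2426980/221) = 2*√134090645/221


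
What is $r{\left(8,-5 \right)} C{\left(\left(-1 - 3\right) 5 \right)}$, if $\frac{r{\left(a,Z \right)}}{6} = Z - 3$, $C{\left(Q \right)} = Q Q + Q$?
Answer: $-18240$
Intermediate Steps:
$C{\left(Q \right)} = Q + Q^{2}$ ($C{\left(Q \right)} = Q^{2} + Q = Q + Q^{2}$)
$r{\left(a,Z \right)} = -18 + 6 Z$ ($r{\left(a,Z \right)} = 6 \left(Z - 3\right) = 6 \left(-3 + Z\right) = -18 + 6 Z$)
$r{\left(8,-5 \right)} C{\left(\left(-1 - 3\right) 5 \right)} = \left(-18 + 6 \left(-5\right)\right) \left(-1 - 3\right) 5 \left(1 + \left(-1 - 3\right) 5\right) = \left(-18 - 30\right) \left(-4\right) 5 \left(1 - 20\right) = - 48 \left(- 20 \left(1 - 20\right)\right) = - 48 \left(\left(-20\right) \left(-19\right)\right) = \left(-48\right) 380 = -18240$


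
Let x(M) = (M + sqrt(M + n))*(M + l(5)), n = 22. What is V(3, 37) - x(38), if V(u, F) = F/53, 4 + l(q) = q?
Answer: -78509/53 - 78*sqrt(15) ≈ -1783.4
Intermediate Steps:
l(q) = -4 + q
V(u, F) = F/53 (V(u, F) = F*(1/53) = F/53)
x(M) = (1 + M)*(M + sqrt(22 + M)) (x(M) = (M + sqrt(M + 22))*(M + (-4 + 5)) = (M + sqrt(22 + M))*(M + 1) = (M + sqrt(22 + M))*(1 + M) = (1 + M)*(M + sqrt(22 + M)))
V(3, 37) - x(38) = (1/53)*37 - (38 + 38**2 + sqrt(22 + 38) + 38*sqrt(22 + 38)) = 37/53 - (38 + 1444 + sqrt(60) + 38*sqrt(60)) = 37/53 - (38 + 1444 + 2*sqrt(15) + 38*(2*sqrt(15))) = 37/53 - (38 + 1444 + 2*sqrt(15) + 76*sqrt(15)) = 37/53 - (1482 + 78*sqrt(15)) = 37/53 + (-1482 - 78*sqrt(15)) = -78509/53 - 78*sqrt(15)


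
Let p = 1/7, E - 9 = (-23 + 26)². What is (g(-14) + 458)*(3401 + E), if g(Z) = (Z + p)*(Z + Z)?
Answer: 2892474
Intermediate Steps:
E = 18 (E = 9 + (-23 + 26)² = 9 + 3² = 9 + 9 = 18)
p = ⅐ ≈ 0.14286
g(Z) = 2*Z*(⅐ + Z) (g(Z) = (Z + ⅐)*(Z + Z) = (⅐ + Z)*(2*Z) = 2*Z*(⅐ + Z))
(g(-14) + 458)*(3401 + E) = ((2/7)*(-14)*(1 + 7*(-14)) + 458)*(3401 + 18) = ((2/7)*(-14)*(1 - 98) + 458)*3419 = ((2/7)*(-14)*(-97) + 458)*3419 = (388 + 458)*3419 = 846*3419 = 2892474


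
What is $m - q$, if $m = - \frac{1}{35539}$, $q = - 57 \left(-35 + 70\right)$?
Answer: $\frac{70900304}{35539} \approx 1995.0$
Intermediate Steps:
$q = -1995$ ($q = \left(-57\right) 35 = -1995$)
$m = - \frac{1}{35539}$ ($m = \left(-1\right) \frac{1}{35539} = - \frac{1}{35539} \approx -2.8138 \cdot 10^{-5}$)
$m - q = - \frac{1}{35539} - -1995 = - \frac{1}{35539} + 1995 = \frac{70900304}{35539}$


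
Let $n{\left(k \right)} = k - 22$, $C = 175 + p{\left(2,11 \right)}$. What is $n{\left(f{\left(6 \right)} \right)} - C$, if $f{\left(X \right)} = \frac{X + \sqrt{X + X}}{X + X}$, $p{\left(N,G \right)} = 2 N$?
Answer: $- \frac{401}{2} + \frac{\sqrt{3}}{6} \approx -200.21$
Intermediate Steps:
$f{\left(X \right)} = \frac{X + \sqrt{2} \sqrt{X}}{2 X}$ ($f{\left(X \right)} = \frac{X + \sqrt{2 X}}{2 X} = \left(X + \sqrt{2} \sqrt{X}\right) \frac{1}{2 X} = \frac{X + \sqrt{2} \sqrt{X}}{2 X}$)
$C = 179$ ($C = 175 + 2 \cdot 2 = 175 + 4 = 179$)
$n{\left(k \right)} = -22 + k$
$n{\left(f{\left(6 \right)} \right)} - C = \left(-22 + \left(\frac{1}{2} + \frac{\sqrt{2}}{2 \sqrt{6}}\right)\right) - 179 = \left(-22 + \left(\frac{1}{2} + \frac{\sqrt{2} \frac{\sqrt{6}}{6}}{2}\right)\right) - 179 = \left(-22 + \left(\frac{1}{2} + \frac{\sqrt{3}}{6}\right)\right) - 179 = \left(- \frac{43}{2} + \frac{\sqrt{3}}{6}\right) - 179 = - \frac{401}{2} + \frac{\sqrt{3}}{6}$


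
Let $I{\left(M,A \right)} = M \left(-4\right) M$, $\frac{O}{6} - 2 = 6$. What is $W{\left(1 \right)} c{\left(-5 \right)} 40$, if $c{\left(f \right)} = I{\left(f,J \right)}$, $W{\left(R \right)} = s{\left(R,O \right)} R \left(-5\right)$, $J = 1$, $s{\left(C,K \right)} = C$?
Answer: $20000$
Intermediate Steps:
$O = 48$ ($O = 12 + 6 \cdot 6 = 12 + 36 = 48$)
$I{\left(M,A \right)} = - 4 M^{2}$ ($I{\left(M,A \right)} = - 4 M M = - 4 M^{2}$)
$W{\left(R \right)} = - 5 R^{2}$ ($W{\left(R \right)} = R R \left(-5\right) = R^{2} \left(-5\right) = - 5 R^{2}$)
$c{\left(f \right)} = - 4 f^{2}$
$W{\left(1 \right)} c{\left(-5 \right)} 40 = - 5 \cdot 1^{2} \left(- 4 \left(-5\right)^{2}\right) 40 = \left(-5\right) 1 \left(\left(-4\right) 25\right) 40 = \left(-5\right) \left(-100\right) 40 = 500 \cdot 40 = 20000$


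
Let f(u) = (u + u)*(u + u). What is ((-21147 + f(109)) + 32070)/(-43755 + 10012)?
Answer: -58447/33743 ≈ -1.7321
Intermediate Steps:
f(u) = 4*u² (f(u) = (2*u)*(2*u) = 4*u²)
((-21147 + f(109)) + 32070)/(-43755 + 10012) = ((-21147 + 4*109²) + 32070)/(-43755 + 10012) = ((-21147 + 4*11881) + 32070)/(-33743) = ((-21147 + 47524) + 32070)*(-1/33743) = (26377 + 32070)*(-1/33743) = 58447*(-1/33743) = -58447/33743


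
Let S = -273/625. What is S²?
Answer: 74529/390625 ≈ 0.19079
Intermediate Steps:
S = -273/625 (S = -273*1/625 = -273/625 ≈ -0.43680)
S² = (-273/625)² = 74529/390625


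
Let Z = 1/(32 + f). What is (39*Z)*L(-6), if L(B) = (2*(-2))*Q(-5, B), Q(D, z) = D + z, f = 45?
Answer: 156/7 ≈ 22.286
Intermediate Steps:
Z = 1/77 (Z = 1/(32 + 45) = 1/77 ≈ 0.012987)
L(B) = 20 - 4*B (L(B) = (2*(-2))*(-5 + B) = -4*(-5 + B) = 20 - 4*B)
(39*Z)*L(-6) = (39*(1/77))*(20 - 4*(-6)) = 39*(20 + 24)/77 = (39/77)*44 = 156/7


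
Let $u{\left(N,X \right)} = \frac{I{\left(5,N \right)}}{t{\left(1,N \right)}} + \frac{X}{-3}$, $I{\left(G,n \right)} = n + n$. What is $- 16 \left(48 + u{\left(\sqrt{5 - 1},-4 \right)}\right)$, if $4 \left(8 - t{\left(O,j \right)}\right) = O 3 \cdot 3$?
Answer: $- \frac{55232}{69} \approx -800.46$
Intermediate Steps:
$I{\left(G,n \right)} = 2 n$
$t{\left(O,j \right)} = 8 - \frac{9 O}{4}$ ($t{\left(O,j \right)} = 8 - \frac{O 3 \cdot 3}{4} = 8 - \frac{3 O 3}{4} = 8 - \frac{9 O}{4}$)
$u{\left(N,X \right)} = - \frac{X}{3} + \frac{8 N}{23}$ ($u{\left(N,X \right)} = \frac{2 N}{8 - \frac{9}{4}} + \frac{X}{-3} = \frac{2 N}{8 - \frac{9}{4}} + X \left(- \frac{1}{3}\right) = \frac{2 N}{\frac{23}{4}} - \frac{X}{3} = 2 N \frac{4}{23} - \frac{X}{3} = \frac{8 N}{23} - \frac{X}{3} = - \frac{X}{3} + \frac{8 N}{23}$)
$- 16 \left(48 + u{\left(\sqrt{5 - 1},-4 \right)}\right) = - 16 \left(48 + \left(\left(- \frac{1}{3}\right) \left(-4\right) + \frac{8 \sqrt{5 - 1}}{23}\right)\right) = - 16 \left(48 + \left(\frac{4}{3} + \frac{8 \sqrt{4}}{23}\right)\right) = - 16 \left(48 + \left(\frac{4}{3} + \frac{8}{23} \cdot 2\right)\right) = - 16 \left(48 + \left(\frac{4}{3} + \frac{16}{23}\right)\right) = - 16 \left(48 + \frac{140}{69}\right) = \left(-16\right) \frac{3452}{69} = - \frac{55232}{69}$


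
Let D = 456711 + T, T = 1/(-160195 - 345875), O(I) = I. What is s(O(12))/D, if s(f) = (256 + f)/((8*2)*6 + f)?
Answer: 3767410/693383207307 ≈ 5.4334e-6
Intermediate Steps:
T = -1/506070 (T = 1/(-506070) = -1/506070 ≈ -1.9760e-6)
s(f) = (256 + f)/(96 + f) (s(f) = (256 + f)/(16*6 + f) = (256 + f)/(96 + f))
D = 231127735769/506070 (D = 456711 - 1/506070 = 231127735769/506070 ≈ 4.5671e+5)
s(O(12))/D = ((256 + 12)/(96 + 12))/(231127735769/506070) = (268/108)*(506070/231127735769) = ((1/108)*268)*(506070/231127735769) = (67/27)*(506070/231127735769) = 3767410/693383207307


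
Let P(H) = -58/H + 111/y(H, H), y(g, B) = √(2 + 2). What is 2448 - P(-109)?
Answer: 521449/218 ≈ 2392.0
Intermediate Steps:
y(g, B) = 2 (y(g, B) = √4 = 2)
P(H) = 111/2 - 58/H (P(H) = -58/H + 111/2 = 111/2 - 58/H)
2448 - P(-109) = 2448 - (111/2 - 58/(-109)) = 2448 - (111/2 - 58*(-1/109)) = 2448 - (111/2 + 58/109) = 2448 - 1*12215/218 = 2448 - 12215/218 = 521449/218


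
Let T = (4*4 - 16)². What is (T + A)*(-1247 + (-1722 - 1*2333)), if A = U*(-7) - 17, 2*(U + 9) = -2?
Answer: -281006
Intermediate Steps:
U = -10 (U = -9 + (½)*(-2) = -9 - 1 = -10)
A = 53 (A = -10*(-7) - 17 = 70 - 17 = 53)
T = 0 (T = (16 - 16)² = 0² = 0)
(T + A)*(-1247 + (-1722 - 1*2333)) = (0 + 53)*(-1247 + (-1722 - 1*2333)) = 53*(-1247 + (-1722 - 2333)) = 53*(-1247 - 4055) = 53*(-5302) = -281006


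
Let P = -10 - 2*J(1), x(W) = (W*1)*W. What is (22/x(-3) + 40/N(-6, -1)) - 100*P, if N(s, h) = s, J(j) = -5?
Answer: -38/9 ≈ -4.2222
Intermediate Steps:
x(W) = W² (x(W) = W*W = W²)
P = 0 (P = -10 - 2*(-5) = -10 + 10 = 0)
(22/x(-3) + 40/N(-6, -1)) - 100*P = (22/((-3)²) + 40/(-6)) - 100*0 = (22/9 + 40*(-⅙)) + 0 = (22*(⅑) - 20/3) + 0 = (22/9 - 20/3) + 0 = -38/9 + 0 = -38/9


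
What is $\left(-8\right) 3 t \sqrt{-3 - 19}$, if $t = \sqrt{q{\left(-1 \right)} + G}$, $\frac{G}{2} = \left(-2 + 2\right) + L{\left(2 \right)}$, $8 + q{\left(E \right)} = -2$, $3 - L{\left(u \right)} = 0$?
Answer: $48 \sqrt{22} \approx 225.14$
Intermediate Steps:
$L{\left(u \right)} = 3$ ($L{\left(u \right)} = 3 - 0 = 3 + 0 = 3$)
$q{\left(E \right)} = -10$ ($q{\left(E \right)} = -8 - 2 = -10$)
$G = 6$ ($G = 2 \left(\left(-2 + 2\right) + 3\right) = 2 \left(0 + 3\right) = 2 \cdot 3 = 6$)
$t = 2 i$ ($t = \sqrt{-10 + 6} = \sqrt{-4} = 2 i \approx 2.0 i$)
$\left(-8\right) 3 t \sqrt{-3 - 19} = \left(-8\right) 3 \cdot 2 i \sqrt{-3 - 19} = - 24 \cdot 2 i \sqrt{-22} = - 48 i i \sqrt{22} = 48 \sqrt{22}$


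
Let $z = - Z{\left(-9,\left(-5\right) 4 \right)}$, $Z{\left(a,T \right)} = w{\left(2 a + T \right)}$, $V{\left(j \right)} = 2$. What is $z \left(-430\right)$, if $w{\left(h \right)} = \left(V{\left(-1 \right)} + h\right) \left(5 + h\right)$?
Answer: $510840$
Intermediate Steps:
$w{\left(h \right)} = \left(2 + h\right) \left(5 + h\right)$
$Z{\left(a,T \right)} = 10 + \left(T + 2 a\right)^{2} + 7 T + 14 a$ ($Z{\left(a,T \right)} = 10 + \left(2 a + T\right)^{2} + 7 \left(2 a + T\right) = 10 + \left(T + 2 a\right)^{2} + 7 \left(T + 2 a\right) = 10 + \left(T + 2 a\right)^{2} + \left(7 T + 14 a\right) = 10 + \left(T + 2 a\right)^{2} + 7 T + 14 a$)
$z = -1188$ ($z = - (10 + \left(\left(-5\right) 4 + 2 \left(-9\right)\right)^{2} + 7 \left(\left(-5\right) 4\right) + 14 \left(-9\right)) = - (10 + \left(-20 - 18\right)^{2} + 7 \left(-20\right) - 126) = - (10 + \left(-38\right)^{2} - 140 - 126) = - (10 + 1444 - 140 - 126) = \left(-1\right) 1188 = -1188$)
$z \left(-430\right) = \left(-1188\right) \left(-430\right) = 510840$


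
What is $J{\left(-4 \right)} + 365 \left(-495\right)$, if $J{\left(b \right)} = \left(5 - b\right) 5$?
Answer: $-180630$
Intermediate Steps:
$J{\left(b \right)} = 25 - 5 b$
$J{\left(-4 \right)} + 365 \left(-495\right) = \left(25 - -20\right) + 365 \left(-495\right) = \left(25 + 20\right) - 180675 = 45 - 180675 = -180630$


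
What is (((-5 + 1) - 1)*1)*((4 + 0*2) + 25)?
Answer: -145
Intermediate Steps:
(((-5 + 1) - 1)*1)*((4 + 0*2) + 25) = ((-4 - 1)*1)*((4 + 0) + 25) = (-5*1)*(4 + 25) = -5*29 = -145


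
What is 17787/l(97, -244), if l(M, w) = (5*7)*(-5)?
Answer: -2541/25 ≈ -101.64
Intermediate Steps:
l(M, w) = -175 (l(M, w) = 35*(-5) = -175)
17787/l(97, -244) = 17787/(-175) = 17787*(-1/175) = -2541/25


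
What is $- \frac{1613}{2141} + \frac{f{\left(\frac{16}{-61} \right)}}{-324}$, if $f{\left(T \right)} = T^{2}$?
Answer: $- \frac{486296837}{645299541} \approx -0.7536$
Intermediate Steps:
$- \frac{1613}{2141} + \frac{f{\left(\frac{16}{-61} \right)}}{-324} = - \frac{1613}{2141} + \frac{\left(\frac{16}{-61}\right)^{2}}{-324} = \left(-1613\right) \frac{1}{2141} + \left(16 \left(- \frac{1}{61}\right)\right)^{2} \left(- \frac{1}{324}\right) = - \frac{1613}{2141} + \left(- \frac{16}{61}\right)^{2} \left(- \frac{1}{324}\right) = - \frac{1613}{2141} + \frac{256}{3721} \left(- \frac{1}{324}\right) = - \frac{1613}{2141} - \frac{64}{301401} = - \frac{486296837}{645299541}$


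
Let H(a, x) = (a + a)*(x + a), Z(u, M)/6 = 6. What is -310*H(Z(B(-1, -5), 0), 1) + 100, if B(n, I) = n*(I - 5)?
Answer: -825740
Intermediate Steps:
B(n, I) = n*(-5 + I)
Z(u, M) = 36 (Z(u, M) = 6*6 = 36)
H(a, x) = 2*a*(a + x) (H(a, x) = (2*a)*(a + x) = 2*a*(a + x))
-310*H(Z(B(-1, -5), 0), 1) + 100 = -620*36*(36 + 1) + 100 = -620*36*37 + 100 = -310*2664 + 100 = -825840 + 100 = -825740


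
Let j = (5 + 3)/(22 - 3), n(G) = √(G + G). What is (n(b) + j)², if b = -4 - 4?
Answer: -5712/361 + 64*I/19 ≈ -15.823 + 3.3684*I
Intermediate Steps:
b = -8
n(G) = √2*√G (n(G) = √(2*G) = √2*√G)
j = 8/19 ≈ 0.42105
(n(b) + j)² = (√2*√(-8) + 8/19)² = (√2*(2*I*√2) + 8/19)² = (4*I + 8/19)² = (8/19 + 4*I)²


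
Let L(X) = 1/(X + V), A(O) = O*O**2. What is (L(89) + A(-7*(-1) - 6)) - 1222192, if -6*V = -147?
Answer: -277437355/227 ≈ -1.2222e+6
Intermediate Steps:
V = 49/2 (V = -1/6*(-147) = 49/2 ≈ 24.500)
A(O) = O**3
L(X) = 1/(49/2 + X) (L(X) = 1/(X + 49/2) = 1/(49/2 + X))
(L(89) + A(-7*(-1) - 6)) - 1222192 = (2/(49 + 2*89) + (-7*(-1) - 6)**3) - 1222192 = (2/(49 + 178) + (7 - 6)**3) - 1222192 = (2/227 + 1**3) - 1222192 = (2*(1/227) + 1) - 1222192 = (2/227 + 1) - 1222192 = 229/227 - 1222192 = -277437355/227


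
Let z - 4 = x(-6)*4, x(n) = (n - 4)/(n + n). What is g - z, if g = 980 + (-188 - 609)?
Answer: 527/3 ≈ 175.67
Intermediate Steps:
x(n) = (-4 + n)/(2*n) (x(n) = (-4 + n)/((2*n)) = (-4 + n)*(1/(2*n)) = (-4 + n)/(2*n))
g = 183 (g = 980 - 797 = 183)
z = 22/3 (z = 4 + ((½)*(-4 - 6)/(-6))*4 = 4 + ((½)*(-⅙)*(-10))*4 = 4 + (⅚)*4 = 4 + 10/3 = 22/3 ≈ 7.3333)
g - z = 183 - 1*22/3 = 183 - 22/3 = 527/3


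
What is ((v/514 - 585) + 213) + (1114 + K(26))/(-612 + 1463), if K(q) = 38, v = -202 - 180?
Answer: -81225481/218707 ≈ -371.39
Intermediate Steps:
v = -382
((v/514 - 585) + 213) + (1114 + K(26))/(-612 + 1463) = ((-382/514 - 585) + 213) + (1114 + 38)/(-612 + 1463) = ((-382*1/514 - 585) + 213) + 1152/851 = ((-191/257 - 585) + 213) + 1152*(1/851) = (-150536/257 + 213) + 1152/851 = -95795/257 + 1152/851 = -81225481/218707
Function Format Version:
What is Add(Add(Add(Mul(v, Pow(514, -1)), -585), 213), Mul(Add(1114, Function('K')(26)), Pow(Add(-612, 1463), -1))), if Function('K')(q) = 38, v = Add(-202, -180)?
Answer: Rational(-81225481, 218707) ≈ -371.39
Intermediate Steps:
v = -382
Add(Add(Add(Mul(v, Pow(514, -1)), -585), 213), Mul(Add(1114, Function('K')(26)), Pow(Add(-612, 1463), -1))) = Add(Add(Add(Mul(-382, Pow(514, -1)), -585), 213), Mul(Add(1114, 38), Pow(Add(-612, 1463), -1))) = Add(Add(Add(Mul(-382, Rational(1, 514)), -585), 213), Mul(1152, Pow(851, -1))) = Add(Add(Add(Rational(-191, 257), -585), 213), Mul(1152, Rational(1, 851))) = Add(Add(Rational(-150536, 257), 213), Rational(1152, 851)) = Add(Rational(-95795, 257), Rational(1152, 851)) = Rational(-81225481, 218707)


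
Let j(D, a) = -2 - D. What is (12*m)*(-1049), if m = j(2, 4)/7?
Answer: 50352/7 ≈ 7193.1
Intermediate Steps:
m = -4/7 (m = (-2 - 1*2)/7 = (-2 - 2)*(⅐) = -4*⅐ = -4/7 ≈ -0.57143)
(12*m)*(-1049) = (12*(-4/7))*(-1049) = -48/7*(-1049) = 50352/7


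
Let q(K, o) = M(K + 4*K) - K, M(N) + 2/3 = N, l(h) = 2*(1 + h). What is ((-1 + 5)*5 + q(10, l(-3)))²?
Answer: 31684/9 ≈ 3520.4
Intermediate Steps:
l(h) = 2 + 2*h
M(N) = -⅔ + N
q(K, o) = -⅔ + 4*K (q(K, o) = (-⅔ + (K + 4*K)) - K = (-⅔ + 5*K) - K = -⅔ + 4*K)
((-1 + 5)*5 + q(10, l(-3)))² = ((-1 + 5)*5 + (-⅔ + 4*10))² = (4*5 + (-⅔ + 40))² = (20 + 118/3)² = (178/3)² = 31684/9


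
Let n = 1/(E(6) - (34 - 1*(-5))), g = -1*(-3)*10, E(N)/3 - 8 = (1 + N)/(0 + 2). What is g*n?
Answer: -20/3 ≈ -6.6667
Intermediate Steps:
E(N) = 51/2 + 3*N/2 (E(N) = 24 + 3*((1 + N)/(0 + 2)) = 24 + 3*((1 + N)/2) = 24 + 3*((1 + N)*(½)) = 24 + 3*(½ + N/2) = 24 + (3/2 + 3*N/2) = 51/2 + 3*N/2)
g = 30 (g = 3*10 = 30)
n = -2/9 (n = 1/((51/2 + (3/2)*6) - (34 - 1*(-5))) = 1/((51/2 + 9) - (34 + 5)) = 1/(69/2 - 1*39) = 1/(69/2 - 39) = 1/(-9/2) = -2/9 ≈ -0.22222)
g*n = 30*(-2/9) = -20/3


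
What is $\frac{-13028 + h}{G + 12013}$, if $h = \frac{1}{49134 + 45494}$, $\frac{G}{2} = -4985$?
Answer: $- \frac{136979287}{21480556} \approx -6.3769$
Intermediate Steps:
$G = -9970$ ($G = 2 \left(-4985\right) = -9970$)
$h = \frac{1}{94628} \approx 1.0568 \cdot 10^{-5}$
$\frac{-13028 + h}{G + 12013} = \frac{-13028 + \frac{1}{94628}}{-9970 + 12013} = - \frac{1232813583}{94628 \cdot 2043} = \left(- \frac{1232813583}{94628}\right) \frac{1}{2043} = - \frac{136979287}{21480556}$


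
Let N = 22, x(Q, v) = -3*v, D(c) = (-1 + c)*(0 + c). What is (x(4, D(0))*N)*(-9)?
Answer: 0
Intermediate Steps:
D(c) = c*(-1 + c) (D(c) = (-1 + c)*c = c*(-1 + c))
(x(4, D(0))*N)*(-9) = (-0*(-1 + 0)*22)*(-9) = (-0*(-1)*22)*(-9) = (-3*0*22)*(-9) = (0*22)*(-9) = 0*(-9) = 0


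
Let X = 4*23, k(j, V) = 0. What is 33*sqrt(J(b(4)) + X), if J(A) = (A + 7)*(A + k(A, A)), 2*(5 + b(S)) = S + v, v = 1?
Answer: 33*sqrt(323)/2 ≈ 296.54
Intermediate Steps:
b(S) = -9/2 + S/2 (b(S) = -5 + (S + 1)/2 = -5 + (1 + S)/2 = -5 + (1/2 + S/2) = -9/2 + S/2)
X = 92
J(A) = A*(7 + A) (J(A) = (A + 7)*(A + 0) = (7 + A)*A = A*(7 + A))
33*sqrt(J(b(4)) + X) = 33*sqrt((-9/2 + (1/2)*4)*(7 + (-9/2 + (1/2)*4)) + 92) = 33*sqrt((-9/2 + 2)*(7 + (-9/2 + 2)) + 92) = 33*sqrt(-5*(7 - 5/2)/2 + 92) = 33*sqrt(-5/2*9/2 + 92) = 33*sqrt(-45/4 + 92) = 33*sqrt(323/4) = 33*(sqrt(323)/2) = 33*sqrt(323)/2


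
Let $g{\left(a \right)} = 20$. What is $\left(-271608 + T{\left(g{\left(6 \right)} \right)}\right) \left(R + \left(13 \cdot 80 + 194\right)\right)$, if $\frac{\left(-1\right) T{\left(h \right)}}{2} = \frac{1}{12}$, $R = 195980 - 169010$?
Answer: $- \frac{22981310198}{3} \approx -7.6604 \cdot 10^{9}$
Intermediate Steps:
$R = 26970$ ($R = 195980 - 169010 = 26970$)
$T{\left(h \right)} = - \frac{1}{6}$ ($T{\left(h \right)} = - \frac{2}{12} = \left(-2\right) \frac{1}{12} = - \frac{1}{6}$)
$\left(-271608 + T{\left(g{\left(6 \right)} \right)}\right) \left(R + \left(13 \cdot 80 + 194\right)\right) = \left(-271608 - \frac{1}{6}\right) \left(26970 + \left(13 \cdot 80 + 194\right)\right) = - \frac{1629649 \left(26970 + \left(1040 + 194\right)\right)}{6} = - \frac{1629649 \left(26970 + 1234\right)}{6} = \left(- \frac{1629649}{6}\right) 28204 = - \frac{22981310198}{3}$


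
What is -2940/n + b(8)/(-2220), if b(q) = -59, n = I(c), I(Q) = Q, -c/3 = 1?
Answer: 2175659/2220 ≈ 980.03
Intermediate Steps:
c = -3 (c = -3*1 = -3)
n = -3
-2940/n + b(8)/(-2220) = -2940/(-3) - 59/(-2220) = -2940*(-⅓) - 59*(-1/2220) = 980 + 59/2220 = 2175659/2220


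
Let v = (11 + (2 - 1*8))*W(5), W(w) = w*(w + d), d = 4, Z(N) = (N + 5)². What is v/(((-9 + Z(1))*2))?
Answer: 25/6 ≈ 4.1667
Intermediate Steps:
Z(N) = (5 + N)²
W(w) = w*(4 + w) (W(w) = w*(w + 4) = w*(4 + w))
v = 225 (v = (11 + (2 - 1*8))*(5*(4 + 5)) = (11 + (2 - 8))*(5*9) = (11 - 6)*45 = 5*45 = 225)
v/(((-9 + Z(1))*2)) = 225/(((-9 + (5 + 1)²)*2)) = 225/(((-9 + 6²)*2)) = 225/(((-9 + 36)*2)) = 225/((27*2)) = 225/54 = 225*(1/54) = 25/6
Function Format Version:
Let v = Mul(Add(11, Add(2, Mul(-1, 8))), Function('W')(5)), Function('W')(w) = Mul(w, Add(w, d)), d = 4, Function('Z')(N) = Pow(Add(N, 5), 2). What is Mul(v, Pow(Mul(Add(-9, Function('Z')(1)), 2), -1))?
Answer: Rational(25, 6) ≈ 4.1667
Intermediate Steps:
Function('Z')(N) = Pow(Add(5, N), 2)
Function('W')(w) = Mul(w, Add(4, w)) (Function('W')(w) = Mul(w, Add(w, 4)) = Mul(w, Add(4, w)))
v = 225 (v = Mul(Add(11, Add(2, Mul(-1, 8))), Mul(5, Add(4, 5))) = Mul(Add(11, Add(2, -8)), Mul(5, 9)) = Mul(Add(11, -6), 45) = Mul(5, 45) = 225)
Mul(v, Pow(Mul(Add(-9, Function('Z')(1)), 2), -1)) = Mul(225, Pow(Mul(Add(-9, Pow(Add(5, 1), 2)), 2), -1)) = Mul(225, Pow(Mul(Add(-9, Pow(6, 2)), 2), -1)) = Mul(225, Pow(Mul(Add(-9, 36), 2), -1)) = Mul(225, Pow(Mul(27, 2), -1)) = Mul(225, Pow(54, -1)) = Mul(225, Rational(1, 54)) = Rational(25, 6)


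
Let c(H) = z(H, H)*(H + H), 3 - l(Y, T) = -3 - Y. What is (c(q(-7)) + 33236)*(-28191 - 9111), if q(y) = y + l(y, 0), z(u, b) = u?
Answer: -1244543928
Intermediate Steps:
l(Y, T) = 6 + Y (l(Y, T) = 3 - (-3 - Y) = 3 + (3 + Y) = 6 + Y)
q(y) = 6 + 2*y (q(y) = y + (6 + y) = 6 + 2*y)
c(H) = 2*H² (c(H) = H*(H + H) = H*(2*H) = 2*H²)
(c(q(-7)) + 33236)*(-28191 - 9111) = (2*(6 + 2*(-7))² + 33236)*(-28191 - 9111) = (2*(6 - 14)² + 33236)*(-37302) = (2*(-8)² + 33236)*(-37302) = (2*64 + 33236)*(-37302) = (128 + 33236)*(-37302) = 33364*(-37302) = -1244543928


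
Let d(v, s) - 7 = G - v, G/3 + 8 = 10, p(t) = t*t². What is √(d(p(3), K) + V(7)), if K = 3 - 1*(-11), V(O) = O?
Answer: I*√7 ≈ 2.6458*I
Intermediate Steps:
p(t) = t³
G = 6 (G = -24 + 3*10 = -24 + 30 = 6)
K = 14 (K = 3 + 11 = 14)
d(v, s) = 13 - v (d(v, s) = 7 + (6 - v) = 13 - v)
√(d(p(3), K) + V(7)) = √((13 - 1*3³) + 7) = √((13 - 1*27) + 7) = √((13 - 27) + 7) = √(-14 + 7) = √(-7) = I*√7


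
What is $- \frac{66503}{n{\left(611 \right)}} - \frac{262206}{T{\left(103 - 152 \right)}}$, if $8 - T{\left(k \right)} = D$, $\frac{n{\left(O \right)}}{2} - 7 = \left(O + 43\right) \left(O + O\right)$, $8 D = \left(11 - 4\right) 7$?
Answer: $- \frac{223524038951}{1598390} \approx -1.3984 \cdot 10^{5}$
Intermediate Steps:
$D = \frac{49}{8}$ ($D = \frac{\left(11 - 4\right) 7}{8} = \frac{7 \cdot 7}{8} = \frac{1}{8} \cdot 49 = \frac{49}{8} \approx 6.125$)
$n{\left(O \right)} = 14 + 4 O \left(43 + O\right)$ ($n{\left(O \right)} = 14 + 2 \left(O + 43\right) \left(O + O\right) = 14 + 2 \left(43 + O\right) 2 O = 14 + 2 \cdot 2 O \left(43 + O\right) = 14 + 4 O \left(43 + O\right)$)
$T{\left(k \right)} = \frac{15}{8}$ ($T{\left(k \right)} = 8 - \frac{49}{8} = \frac{15}{8}$)
$- \frac{66503}{n{\left(611 \right)}} - \frac{262206}{T{\left(103 - 152 \right)}} = - \frac{66503}{14 + 4 \cdot 611^{2} + 172 \cdot 611} - \frac{262206}{\frac{15}{8}} = - \frac{66503}{14 + 4 \cdot 373321 + 105092} - \frac{699216}{5} = - \frac{66503}{14 + 1493284 + 105092} - \frac{699216}{5} = - \frac{66503}{1598390} - \frac{699216}{5} = - \frac{223524038951}{1598390}$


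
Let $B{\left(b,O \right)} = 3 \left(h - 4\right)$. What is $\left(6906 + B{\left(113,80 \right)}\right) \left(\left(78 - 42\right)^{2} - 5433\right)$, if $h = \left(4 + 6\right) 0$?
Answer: $-28520478$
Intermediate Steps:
$h = 0$ ($h = 10 \cdot 0 = 0$)
$B{\left(b,O \right)} = -12$ ($B{\left(b,O \right)} = 3 \left(0 - 4\right) = 3 \left(-4\right) = -12$)
$\left(6906 + B{\left(113,80 \right)}\right) \left(\left(78 - 42\right)^{2} - 5433\right) = \left(6906 - 12\right) \left(\left(78 - 42\right)^{2} - 5433\right) = 6894 \left(36^{2} - 5433\right) = 6894 \left(1296 - 5433\right) = 6894 \left(-4137\right) = -28520478$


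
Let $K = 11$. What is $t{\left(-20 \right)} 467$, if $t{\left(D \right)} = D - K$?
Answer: $-14477$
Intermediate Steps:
$t{\left(D \right)} = -11 + D$ ($t{\left(D \right)} = D - 11 = -11 + D$)
$t{\left(-20 \right)} 467 = \left(-11 - 20\right) 467 = \left(-31\right) 467 = -14477$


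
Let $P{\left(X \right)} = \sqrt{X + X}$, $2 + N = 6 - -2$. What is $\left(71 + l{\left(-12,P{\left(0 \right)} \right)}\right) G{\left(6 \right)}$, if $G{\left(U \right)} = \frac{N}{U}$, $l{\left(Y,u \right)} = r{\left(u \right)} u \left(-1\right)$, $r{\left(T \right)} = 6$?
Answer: $71$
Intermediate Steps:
$N = 6$ ($N = -2 + \left(6 - -2\right) = -2 + \left(6 + 2\right) = -2 + 8 = 6$)
$P{\left(X \right)} = \sqrt{2} \sqrt{X}$ ($P{\left(X \right)} = \sqrt{2 X} = \sqrt{2} \sqrt{X}$)
$l{\left(Y,u \right)} = - 6 u$ ($l{\left(Y,u \right)} = 6 u \left(-1\right) = - 6 u$)
$G{\left(U \right)} = \frac{6}{U}$
$\left(71 + l{\left(-12,P{\left(0 \right)} \right)}\right) G{\left(6 \right)} = \left(71 - 6 \sqrt{2} \sqrt{0}\right) \frac{6}{6} = \left(71 - 6 \sqrt{2} \cdot 0\right) 6 \cdot \frac{1}{6} = \left(71 - 0\right) 1 = \left(71 + 0\right) 1 = 71 \cdot 1 = 71$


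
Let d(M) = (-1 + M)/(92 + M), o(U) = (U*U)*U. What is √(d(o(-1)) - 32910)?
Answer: 2*I*√68131973/91 ≈ 181.41*I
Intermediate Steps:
o(U) = U³ (o(U) = U²*U = U³)
d(M) = (-1 + M)/(92 + M)
√(d(o(-1)) - 32910) = √((-1 + (-1)³)/(92 + (-1)³) - 32910) = √((-1 - 1)/(92 - 1) - 32910) = √(-2/91 - 32910) = √(-2994812/91) = 2*I*√68131973/91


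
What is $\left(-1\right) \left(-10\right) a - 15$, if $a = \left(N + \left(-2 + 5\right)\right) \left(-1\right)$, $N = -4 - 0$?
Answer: $-5$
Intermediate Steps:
$N = -4$ ($N = -4 + 0 = -4$)
$a = 1$ ($a = \left(-4 + \left(-2 + 5\right)\right) \left(-1\right) = \left(-4 + 3\right) \left(-1\right) = \left(-1\right) \left(-1\right) = 1$)
$\left(-1\right) \left(-10\right) a - 15 = \left(-1\right) \left(-10\right) 1 - 15 = 10 \cdot 1 - 15 = 10 - 15 = -5$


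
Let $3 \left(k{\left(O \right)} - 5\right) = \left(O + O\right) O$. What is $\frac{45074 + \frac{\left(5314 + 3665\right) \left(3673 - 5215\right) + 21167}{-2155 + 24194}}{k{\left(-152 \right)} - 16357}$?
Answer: $- \frac{2938684305}{62767072} \approx -46.819$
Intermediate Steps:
$k{\left(O \right)} = 5 + \frac{2 O^{2}}{3}$ ($k{\left(O \right)} = 5 + \frac{\left(O + O\right) O}{3} = 5 + \frac{2 O O}{3} = 5 + \frac{2 O^{2}}{3}$)
$\frac{45074 + \frac{\left(5314 + 3665\right) \left(3673 - 5215\right) + 21167}{-2155 + 24194}}{k{\left(-152 \right)} - 16357} = \frac{45074 + \frac{\left(5314 + 3665\right) \left(3673 - 5215\right) + 21167}{-2155 + 24194}}{\left(5 + \frac{2 \left(-152\right)^{2}}{3}\right) - 16357} = \frac{45074 + \frac{8979 \left(-1542\right) + 21167}{22039}}{\left(5 + \frac{2}{3} \cdot 23104\right) - 16357} = \frac{45074 + \left(-13845618 + 21167\right) \frac{1}{22039}}{\left(5 + \frac{46208}{3}\right) - 16357} = \frac{45074 - \frac{13824451}{22039}}{\frac{46223}{3} - 16357} = \frac{45074 - \frac{13824451}{22039}}{- \frac{2848}{3}} = \frac{979561435}{22039} \left(- \frac{3}{2848}\right) = - \frac{2938684305}{62767072}$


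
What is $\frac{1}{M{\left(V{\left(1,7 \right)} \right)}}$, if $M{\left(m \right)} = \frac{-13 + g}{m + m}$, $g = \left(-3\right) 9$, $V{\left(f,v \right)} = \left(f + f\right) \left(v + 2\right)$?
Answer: $- \frac{9}{10} \approx -0.9$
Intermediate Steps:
$V{\left(f,v \right)} = 2 f \left(2 + v\right)$
$g = -27$
$M{\left(m \right)} = - \frac{20}{m}$ ($M{\left(m \right)} = \frac{-13 - 27}{m + m} = - \frac{40}{2 m} = - 40 \frac{1}{2 m} = - \frac{20}{m}$)
$\frac{1}{M{\left(V{\left(1,7 \right)} \right)}} = \frac{1}{\left(-20\right) \frac{1}{2 \cdot 1 \left(2 + 7\right)}} = \frac{1}{\left(-20\right) \frac{1}{2 \cdot 1 \cdot 9}} = \frac{1}{\left(-20\right) \frac{1}{18}} = \frac{1}{- \frac{10}{9}} = - \frac{9}{10}$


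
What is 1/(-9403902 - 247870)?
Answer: -1/9651772 ≈ -1.0361e-7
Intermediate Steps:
1/(-9403902 - 247870) = 1/(-9651772) = -1/9651772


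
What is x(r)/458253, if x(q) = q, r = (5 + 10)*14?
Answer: 70/152751 ≈ 0.00045826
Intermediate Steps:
r = 210 (r = 15*14 = 210)
x(r)/458253 = 210/458253 = 210*(1/458253) = 70/152751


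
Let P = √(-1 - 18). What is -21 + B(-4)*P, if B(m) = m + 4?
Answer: -21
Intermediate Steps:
P = I*√19 (P = √(-19) = I*√19 ≈ 4.3589*I)
B(m) = 4 + m
-21 + B(-4)*P = -21 + (4 - 4)*(I*√19) = -21 + 0*(I*√19) = -21 + 0 = -21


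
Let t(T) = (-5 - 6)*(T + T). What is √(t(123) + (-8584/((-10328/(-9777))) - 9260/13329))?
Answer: I*√356404618744354513/5735913 ≈ 104.08*I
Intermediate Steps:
t(T) = -22*T
√(t(123) + (-8584/((-10328/(-9777))) - 9260/13329)) = √(-22*123 + (-8584/((-10328/(-9777))) - 9260/13329)) = √(-2706 + (-8584/((-10328*(-1/9777))) - 9260*1/13329)) = √(-2706 + (-8584/10328/9777 - 9260/13329)) = √(-2706 + (-8584*9777/10328 - 9260/13329)) = √(-2706 + (-10490721/1291 - 9260/13329)) = √(-2706 - 139842774869/17207739) = √(-186406916603/17207739) = I*√356404618744354513/5735913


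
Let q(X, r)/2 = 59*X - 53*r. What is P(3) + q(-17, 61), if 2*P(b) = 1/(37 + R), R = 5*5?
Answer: -1050527/124 ≈ -8472.0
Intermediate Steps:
R = 25
q(X, r) = -106*r + 118*X (q(X, r) = 2*(59*X - 53*r) = 2*(-53*r + 59*X) = -106*r + 118*X)
P(b) = 1/124 (P(b) = 1/(2*(37 + 25)) = (1/2)/62 = (1/2)*(1/62) = 1/124)
P(3) + q(-17, 61) = 1/124 + (-106*61 + 118*(-17)) = 1/124 + (-6466 - 2006) = 1/124 - 8472 = -1050527/124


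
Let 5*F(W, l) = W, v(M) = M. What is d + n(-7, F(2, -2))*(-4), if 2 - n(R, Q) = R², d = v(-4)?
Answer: 184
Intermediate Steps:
F(W, l) = W/5
d = -4
n(R, Q) = 2 - R²
d + n(-7, F(2, -2))*(-4) = -4 + (2 - 1*(-7)²)*(-4) = -4 + (2 - 1*49)*(-4) = -4 + (2 - 49)*(-4) = -4 - 47*(-4) = -4 + 188 = 184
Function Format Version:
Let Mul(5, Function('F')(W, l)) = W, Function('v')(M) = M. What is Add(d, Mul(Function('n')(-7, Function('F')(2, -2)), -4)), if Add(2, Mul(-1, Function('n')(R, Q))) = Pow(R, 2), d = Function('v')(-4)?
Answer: 184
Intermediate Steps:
Function('F')(W, l) = Mul(Rational(1, 5), W)
d = -4
Function('n')(R, Q) = Add(2, Mul(-1, Pow(R, 2)))
Add(d, Mul(Function('n')(-7, Function('F')(2, -2)), -4)) = Add(-4, Mul(Add(2, Mul(-1, Pow(-7, 2))), -4)) = Add(-4, Mul(Add(2, Mul(-1, 49)), -4)) = Add(-4, Mul(Add(2, -49), -4)) = Add(-4, Mul(-47, -4)) = Add(-4, 188) = 184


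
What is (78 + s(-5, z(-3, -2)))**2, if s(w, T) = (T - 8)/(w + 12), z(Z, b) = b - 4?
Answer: 5776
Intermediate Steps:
z(Z, b) = -4 + b
s(w, T) = (-8 + T)/(12 + w)
(78 + s(-5, z(-3, -2)))**2 = (78 + (-8 + (-4 - 2))/(12 - 5))**2 = (78 + (-8 - 6)/7)**2 = (78 + (1/7)*(-14))**2 = (78 - 2)**2 = 76**2 = 5776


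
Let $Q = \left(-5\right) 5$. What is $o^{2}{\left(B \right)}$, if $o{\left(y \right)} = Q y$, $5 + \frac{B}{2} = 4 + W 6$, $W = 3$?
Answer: $722500$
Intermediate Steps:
$Q = -25$
$B = 34$ ($B = -10 + 2 \left(4 + 3 \cdot 6\right) = -10 + 2 \left(4 + 18\right) = -10 + 2 \cdot 22 = -10 + 44 = 34$)
$o{\left(y \right)} = - 25 y$
$o^{2}{\left(B \right)} = \left(\left(-25\right) 34\right)^{2} = \left(-850\right)^{2} = 722500$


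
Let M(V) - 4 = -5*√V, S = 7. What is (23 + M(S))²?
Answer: 904 - 270*√7 ≈ 189.65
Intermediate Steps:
M(V) = 4 - 5*√V
(23 + M(S))² = (23 + (4 - 5*√7))² = (27 - 5*√7)²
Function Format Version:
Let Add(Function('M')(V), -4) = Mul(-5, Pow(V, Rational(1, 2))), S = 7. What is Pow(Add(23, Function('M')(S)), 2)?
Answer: Add(904, Mul(-270, Pow(7, Rational(1, 2)))) ≈ 189.65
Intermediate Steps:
Function('M')(V) = Add(4, Mul(-5, Pow(V, Rational(1, 2))))
Pow(Add(23, Function('M')(S)), 2) = Pow(Add(23, Add(4, Mul(-5, Pow(7, Rational(1, 2))))), 2) = Pow(Add(27, Mul(-5, Pow(7, Rational(1, 2)))), 2)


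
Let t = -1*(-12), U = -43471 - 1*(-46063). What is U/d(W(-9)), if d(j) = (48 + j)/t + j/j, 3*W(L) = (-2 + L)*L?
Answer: 10368/31 ≈ 334.45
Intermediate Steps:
U = 2592 (U = -43471 + 46063 = 2592)
t = 12
W(L) = L*(-2 + L)/3 (W(L) = ((-2 + L)*L)/3 = (L*(-2 + L))/3 = L*(-2 + L)/3)
d(j) = 5 + j/12 (d(j) = (48 + j)/12 + j/j = (48 + j)*(1/12) + 1 = (4 + j/12) + 1 = 5 + j/12)
U/d(W(-9)) = 2592/(5 + ((⅓)*(-9)*(-2 - 9))/12) = 2592/(5 + ((⅓)*(-9)*(-11))/12) = 2592/(5 + (1/12)*33) = 2592/(5 + 11/4) = 2592/(31/4) = 2592*(4/31) = 10368/31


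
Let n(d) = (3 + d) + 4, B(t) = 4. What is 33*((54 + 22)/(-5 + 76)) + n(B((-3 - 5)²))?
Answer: 3289/71 ≈ 46.324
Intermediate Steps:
n(d) = 7 + d
33*((54 + 22)/(-5 + 76)) + n(B((-3 - 5)²)) = 33*((54 + 22)/(-5 + 76)) + (7 + 4) = 33*(76/71) + 11 = 2508/71 + 11 = 3289/71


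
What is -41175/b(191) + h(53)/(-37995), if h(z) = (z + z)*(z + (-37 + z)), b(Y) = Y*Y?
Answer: -610422053/462031865 ≈ -1.3212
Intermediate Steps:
b(Y) = Y**2
h(z) = 2*z*(-37 + 2*z) (h(z) = (2*z)*(-37 + 2*z) = 2*z*(-37 + 2*z))
-41175/b(191) + h(53)/(-37995) = -41175/(191**2) + (2*53*(-37 + 2*53))/(-37995) = -41175/36481 + (2*53*(-37 + 106))*(-1/37995) = -41175*1/36481 + (2*53*69)*(-1/37995) = -41175/36481 + 7314*(-1/37995) = -41175/36481 - 2438/12665 = -610422053/462031865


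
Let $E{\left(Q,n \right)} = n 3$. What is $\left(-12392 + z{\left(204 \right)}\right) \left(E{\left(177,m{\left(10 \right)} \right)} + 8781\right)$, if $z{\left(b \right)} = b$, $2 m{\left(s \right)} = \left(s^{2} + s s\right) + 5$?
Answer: $-110770638$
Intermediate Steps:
$m{\left(s \right)} = \frac{5}{2} + s^{2}$ ($m{\left(s \right)} = \frac{\left(s^{2} + s s\right) + 5}{2} = \frac{\left(s^{2} + s^{2}\right) + 5}{2} = \frac{2 s^{2} + 5}{2} = \frac{5 + 2 s^{2}}{2} = \frac{5}{2} + s^{2}$)
$E{\left(Q,n \right)} = 3 n$
$\left(-12392 + z{\left(204 \right)}\right) \left(E{\left(177,m{\left(10 \right)} \right)} + 8781\right) = \left(-12392 + 204\right) \left(3 \left(\frac{5}{2} + 10^{2}\right) + 8781\right) = - 12188 \left(3 \left(\frac{5}{2} + 100\right) + 8781\right) = - 12188 \left(3 \cdot \frac{205}{2} + 8781\right) = - 12188 \left(\frac{615}{2} + 8781\right) = \left(-12188\right) \frac{18177}{2} = -110770638$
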